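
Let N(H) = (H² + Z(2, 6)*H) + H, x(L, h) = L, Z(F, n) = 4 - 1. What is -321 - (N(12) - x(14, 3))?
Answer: -499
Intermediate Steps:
Z(F, n) = 3
N(H) = H² + 4*H (N(H) = (H² + 3*H) + H = H² + 4*H)
-321 - (N(12) - x(14, 3)) = -321 - (12*(4 + 12) - 1*14) = -321 - (12*16 - 14) = -321 - (192 - 14) = -321 - 1*178 = -321 - 178 = -499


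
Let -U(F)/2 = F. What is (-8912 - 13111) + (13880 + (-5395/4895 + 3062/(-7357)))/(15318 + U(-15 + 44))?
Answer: -2420452281857201/109910195780 ≈ -22022.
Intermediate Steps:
U(F) = -2*F
(-8912 - 13111) + (13880 + (-5395/4895 + 3062/(-7357)))/(15318 + U(-15 + 44)) = (-8912 - 13111) + (13880 + (-5395/4895 + 3062/(-7357)))/(15318 - 2*(-15 + 44)) = -22023 + (13880 + (-5395*1/4895 + 3062*(-1/7357)))/(15318 - 2*29) = -22023 + (13880 + (-1079/979 - 3062/7357))/(15318 - 58) = -22023 + (13880 - 10935901/7202503)/15260 = -22023 + (99959805739/7202503)*(1/15260) = -22023 + 99959805739/109910195780 = -2420452281857201/109910195780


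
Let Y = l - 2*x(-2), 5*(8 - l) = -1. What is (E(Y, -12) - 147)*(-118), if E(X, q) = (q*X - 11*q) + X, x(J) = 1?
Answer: 49088/5 ≈ 9817.6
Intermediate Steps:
l = 41/5 (l = 8 - 1/5*(-1) = 8 + 1/5 = 41/5 ≈ 8.2000)
Y = 31/5 (Y = 41/5 - 2*1 = 41/5 - 2 = 31/5 ≈ 6.2000)
E(X, q) = X - 11*q + X*q (E(X, q) = (X*q - 11*q) + X = (-11*q + X*q) + X = X - 11*q + X*q)
(E(Y, -12) - 147)*(-118) = ((31/5 - 11*(-12) + (31/5)*(-12)) - 147)*(-118) = ((31/5 + 132 - 372/5) - 147)*(-118) = (319/5 - 147)*(-118) = -416/5*(-118) = 49088/5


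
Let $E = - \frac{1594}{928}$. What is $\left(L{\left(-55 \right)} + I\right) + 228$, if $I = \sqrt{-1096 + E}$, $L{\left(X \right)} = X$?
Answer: $173 + \frac{i \sqrt{14770889}}{116} \approx 173.0 + 33.132 i$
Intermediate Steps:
$E = - \frac{797}{464}$ ($E = \left(-1594\right) \frac{1}{928} = - \frac{797}{464} \approx -1.7177$)
$I = \frac{i \sqrt{14770889}}{116}$ ($I = \sqrt{-1096 - \frac{797}{464}} = \sqrt{- \frac{509341}{464}} = \frac{i \sqrt{14770889}}{116} \approx 33.132 i$)
$\left(L{\left(-55 \right)} + I\right) + 228 = \left(-55 + \frac{i \sqrt{14770889}}{116}\right) + 228 = 173 + \frac{i \sqrt{14770889}}{116}$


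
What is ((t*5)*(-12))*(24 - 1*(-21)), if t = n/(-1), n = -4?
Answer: -10800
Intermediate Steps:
t = 4 (t = -4/(-1) = -4*(-1) = 4)
((t*5)*(-12))*(24 - 1*(-21)) = ((4*5)*(-12))*(24 - 1*(-21)) = (20*(-12))*(24 + 21) = -240*45 = -10800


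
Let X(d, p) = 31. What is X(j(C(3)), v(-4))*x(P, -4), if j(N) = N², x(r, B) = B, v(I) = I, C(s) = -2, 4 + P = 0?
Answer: -124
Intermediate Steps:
P = -4 (P = -4 + 0 = -4)
X(j(C(3)), v(-4))*x(P, -4) = 31*(-4) = -124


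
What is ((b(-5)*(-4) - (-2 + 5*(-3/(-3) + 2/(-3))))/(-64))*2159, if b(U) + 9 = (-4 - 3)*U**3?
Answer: 22434169/192 ≈ 1.1684e+5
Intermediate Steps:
b(U) = -9 - 7*U**3 (b(U) = -9 + (-4 - 3)*U**3 = -9 - 7*U**3)
((b(-5)*(-4) - (-2 + 5*(-3/(-3) + 2/(-3))))/(-64))*2159 = (((-9 - 7*(-5)**3)*(-4) - (-2 + 5*(-3/(-3) + 2/(-3))))/(-64))*2159 = (((-9 - 7*(-125))*(-4) - (-2 + 5*(-3*(-1/3) + 2*(-1/3))))*(-1/64))*2159 = (((-9 + 875)*(-4) - (-2 + 5*(1 - 2/3)))*(-1/64))*2159 = ((866*(-4) - (-2 + 5*(1/3)))*(-1/64))*2159 = ((-3464 - (-2 + 5/3))*(-1/64))*2159 = ((-3464 - 1*(-1/3))*(-1/64))*2159 = ((-3464 + 1/3)*(-1/64))*2159 = -10391/3*(-1/64)*2159 = (10391/192)*2159 = 22434169/192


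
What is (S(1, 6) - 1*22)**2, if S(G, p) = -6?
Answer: 784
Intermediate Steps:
(S(1, 6) - 1*22)**2 = (-6 - 1*22)**2 = (-6 - 22)**2 = (-28)**2 = 784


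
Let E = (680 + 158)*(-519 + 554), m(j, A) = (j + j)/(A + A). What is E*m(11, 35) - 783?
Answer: 8435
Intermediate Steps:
m(j, A) = j/A (m(j, A) = (2*j)/((2*A)) = (2*j)*(1/(2*A)) = j/A)
E = 29330 (E = 838*35 = 29330)
E*m(11, 35) - 783 = 29330*(11/35) - 783 = 9218 - 783 = 8435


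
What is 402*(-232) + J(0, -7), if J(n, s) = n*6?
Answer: -93264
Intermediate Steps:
J(n, s) = 6*n
402*(-232) + J(0, -7) = 402*(-232) + 6*0 = -93264 + 0 = -93264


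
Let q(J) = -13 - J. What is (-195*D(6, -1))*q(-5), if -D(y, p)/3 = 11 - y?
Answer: -23400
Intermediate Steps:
D(y, p) = -33 + 3*y (D(y, p) = -3*(11 - y) = -33 + 3*y)
(-195*D(6, -1))*q(-5) = (-195*(-33 + 3*6))*(-13 - 1*(-5)) = (-195*(-33 + 18))*(-13 + 5) = -195*(-15)*(-8) = 2925*(-8) = -23400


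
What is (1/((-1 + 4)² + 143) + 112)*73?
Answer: 1242825/152 ≈ 8176.5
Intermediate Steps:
(1/((-1 + 4)² + 143) + 112)*73 = (1/(3² + 143) + 112)*73 = (1/(9 + 143) + 112)*73 = (1/152 + 112)*73 = (17025/152)*73 = 1242825/152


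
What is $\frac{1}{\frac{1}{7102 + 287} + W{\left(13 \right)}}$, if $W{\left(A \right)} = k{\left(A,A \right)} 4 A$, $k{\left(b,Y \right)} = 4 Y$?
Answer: $\frac{7389}{19979857} \approx 0.00036982$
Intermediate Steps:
$W{\left(A \right)} = 16 A^{2}$ ($W{\left(A \right)} = 4 A 4 A = 16 A A = 16 A^{2}$)
$\frac{1}{\frac{1}{7102 + 287} + W{\left(13 \right)}} = \frac{1}{\frac{1}{7102 + 287} + 16 \cdot 13^{2}} = \frac{1}{\frac{1}{7389} + 16 \cdot 169} = \frac{1}{\frac{1}{7389} + 2704} = \frac{1}{\frac{19979857}{7389}} = \frac{7389}{19979857}$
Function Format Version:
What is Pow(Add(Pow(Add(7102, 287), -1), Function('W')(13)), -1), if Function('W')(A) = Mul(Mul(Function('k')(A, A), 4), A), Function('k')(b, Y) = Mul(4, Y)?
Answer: Rational(7389, 19979857) ≈ 0.00036982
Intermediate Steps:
Function('W')(A) = Mul(16, Pow(A, 2)) (Function('W')(A) = Mul(Mul(Mul(4, A), 4), A) = Mul(Mul(16, A), A) = Mul(16, Pow(A, 2)))
Pow(Add(Pow(Add(7102, 287), -1), Function('W')(13)), -1) = Pow(Add(Pow(Add(7102, 287), -1), Mul(16, Pow(13, 2))), -1) = Pow(Add(Pow(7389, -1), Mul(16, 169)), -1) = Pow(Add(Rational(1, 7389), 2704), -1) = Pow(Rational(19979857, 7389), -1) = Rational(7389, 19979857)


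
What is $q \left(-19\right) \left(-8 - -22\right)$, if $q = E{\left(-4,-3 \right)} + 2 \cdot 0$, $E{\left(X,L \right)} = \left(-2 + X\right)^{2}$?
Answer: $-9576$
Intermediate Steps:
$q = 36$ ($q = \left(-2 - 4\right)^{2} + 2 \cdot 0 = \left(-6\right)^{2} + 0 = 36 + 0 = 36$)
$q \left(-19\right) \left(-8 - -22\right) = 36 \left(-19\right) \left(-8 - -22\right) = - 684 \left(-8 + 22\right) = \left(-684\right) 14 = -9576$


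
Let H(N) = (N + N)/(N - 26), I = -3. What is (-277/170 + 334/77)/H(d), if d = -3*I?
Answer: -3939/1540 ≈ -2.5578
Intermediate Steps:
d = 9 (d = -3*(-3) = 9)
H(N) = 2*N/(-26 + N) (H(N) = (2*N)/(-26 + N) = 2*N/(-26 + N))
(-277/170 + 334/77)/H(d) = (-277/170 + 334/77)/((2*9/(-26 + 9))) = (-277*1/170 + 334*(1/77))/((2*9/(-17))) = (-277/170 + 334/77)/((2*9*(-1/17))) = 35451/(13090*(-18/17)) = (35451/13090)*(-17/18) = -3939/1540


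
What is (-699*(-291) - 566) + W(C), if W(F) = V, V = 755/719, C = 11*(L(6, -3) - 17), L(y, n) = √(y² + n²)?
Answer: 145844872/719 ≈ 2.0284e+5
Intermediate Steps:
L(y, n) = √(n² + y²)
C = -187 + 33*√5 (C = 11*(√((-3)² + 6²) - 17) = 11*(√(9 + 36) - 17) = 11*(√45 - 17) = 11*(3*√5 - 17) = 11*(-17 + 3*√5) = -187 + 33*√5 ≈ -113.21)
V = 755/719 (V = 755*(1/719) = 755/719 ≈ 1.0501)
W(F) = 755/719
(-699*(-291) - 566) + W(C) = (-699*(-291) - 566) + 755/719 = (203409 - 566) + 755/719 = 202843 + 755/719 = 145844872/719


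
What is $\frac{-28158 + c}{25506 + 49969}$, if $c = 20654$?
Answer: $- \frac{7504}{75475} \approx -0.099424$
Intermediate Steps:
$\frac{-28158 + c}{25506 + 49969} = \frac{-28158 + 20654}{25506 + 49969} = - \frac{7504}{75475}$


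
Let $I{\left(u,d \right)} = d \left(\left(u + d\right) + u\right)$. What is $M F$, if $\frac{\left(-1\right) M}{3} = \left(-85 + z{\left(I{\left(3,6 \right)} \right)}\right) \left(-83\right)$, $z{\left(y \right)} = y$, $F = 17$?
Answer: $-55029$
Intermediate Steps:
$I{\left(u,d \right)} = d \left(d + 2 u\right)$ ($I{\left(u,d \right)} = d \left(\left(d + u\right) + u\right) = d \left(d + 2 u\right)$)
$M = -3237$ ($M = - 3 \left(-85 + 6 \left(6 + 2 \cdot 3\right)\right) \left(-83\right) = - 3 \left(-85 + 6 \left(6 + 6\right)\right) \left(-83\right) = - 3 \left(-85 + 6 \cdot 12\right) \left(-83\right) = - 3 \left(-85 + 72\right) \left(-83\right) = - 3 \left(\left(-13\right) \left(-83\right)\right) = \left(-3\right) 1079 = -3237$)
$M F = \left(-3237\right) 17 = -55029$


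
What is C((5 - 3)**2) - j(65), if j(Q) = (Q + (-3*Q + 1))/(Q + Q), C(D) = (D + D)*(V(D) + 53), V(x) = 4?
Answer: 59409/130 ≈ 456.99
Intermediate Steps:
C(D) = 114*D (C(D) = (D + D)*(4 + 53) = (2*D)*57 = 114*D)
j(Q) = (1 - 2*Q)/(2*Q) (j(Q) = (Q + (1 - 3*Q))/((2*Q)) = (1 - 2*Q)*(1/(2*Q)) = (1 - 2*Q)/(2*Q))
C((5 - 3)**2) - j(65) = 114*(5 - 3)**2 - (1/2 - 1*65)/65 = 114*2**2 - (1/2 - 65)/65 = 114*4 - (-129)/(65*2) = 456 - 1*(-129/130) = 456 + 129/130 = 59409/130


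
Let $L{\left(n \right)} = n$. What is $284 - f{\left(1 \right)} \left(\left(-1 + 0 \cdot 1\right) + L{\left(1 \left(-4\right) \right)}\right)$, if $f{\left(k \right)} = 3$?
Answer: $299$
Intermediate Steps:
$284 - f{\left(1 \right)} \left(\left(-1 + 0 \cdot 1\right) + L{\left(1 \left(-4\right) \right)}\right) = 284 - 3 \left(\left(-1 + 0 \cdot 1\right) + 1 \left(-4\right)\right) = 284 - 3 \left(\left(-1 + 0\right) - 4\right) = 284 - 3 \left(-1 - 4\right) = 284 - 3 \left(-5\right) = 284 - -15 = 284 + 15 = 299$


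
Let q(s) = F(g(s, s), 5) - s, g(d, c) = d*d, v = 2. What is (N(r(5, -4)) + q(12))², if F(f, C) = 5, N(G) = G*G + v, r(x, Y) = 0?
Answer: 25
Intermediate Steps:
g(d, c) = d²
N(G) = 2 + G² (N(G) = G*G + 2 = G² + 2 = 2 + G²)
q(s) = 5 - s
(N(r(5, -4)) + q(12))² = ((2 + 0²) + (5 - 1*12))² = ((2 + 0) + (5 - 12))² = (2 - 7)² = (-5)² = 25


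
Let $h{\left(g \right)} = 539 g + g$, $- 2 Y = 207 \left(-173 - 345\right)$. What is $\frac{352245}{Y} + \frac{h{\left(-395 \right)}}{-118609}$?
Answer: $\frac{771233045}{92159193} \approx 8.3685$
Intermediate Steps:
$Y = 53613$ ($Y = - \frac{207 \left(-173 - 345\right)}{2} = - \frac{207 \left(-518\right)}{2} = \left(- \frac{1}{2}\right) \left(-107226\right) = 53613$)
$h{\left(g \right)} = 540 g$
$\frac{352245}{Y} + \frac{h{\left(-395 \right)}}{-118609} = \frac{352245}{53613} + \frac{540 \left(-395\right)}{-118609} = 352245 \cdot \frac{1}{53613} - - \frac{213300}{118609} = \frac{5105}{777} + \frac{213300}{118609} = \frac{771233045}{92159193}$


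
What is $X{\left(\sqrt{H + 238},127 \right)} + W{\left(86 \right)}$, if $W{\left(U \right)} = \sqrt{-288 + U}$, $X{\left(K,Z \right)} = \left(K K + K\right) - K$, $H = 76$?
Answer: $314 + i \sqrt{202} \approx 314.0 + 14.213 i$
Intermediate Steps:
$X{\left(K,Z \right)} = K^{2}$ ($X{\left(K,Z \right)} = \left(K^{2} + K\right) - K = \left(K + K^{2}\right) - K = K^{2}$)
$X{\left(\sqrt{H + 238},127 \right)} + W{\left(86 \right)} = \left(\sqrt{76 + 238}\right)^{2} + \sqrt{-288 + 86} = \left(\sqrt{314}\right)^{2} + \sqrt{-202} = 314 + i \sqrt{202}$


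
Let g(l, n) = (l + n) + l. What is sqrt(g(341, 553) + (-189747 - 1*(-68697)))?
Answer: I*sqrt(119815) ≈ 346.14*I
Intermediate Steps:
g(l, n) = n + 2*l
sqrt(g(341, 553) + (-189747 - 1*(-68697))) = sqrt((553 + 2*341) + (-189747 - 1*(-68697))) = sqrt((553 + 682) + (-189747 + 68697)) = sqrt(1235 - 121050) = sqrt(-119815) = I*sqrt(119815)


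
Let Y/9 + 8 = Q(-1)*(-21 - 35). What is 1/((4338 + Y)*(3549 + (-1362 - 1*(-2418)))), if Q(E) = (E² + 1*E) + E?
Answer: 1/21965850 ≈ 4.5525e-8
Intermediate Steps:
Q(E) = E² + 2*E (Q(E) = (E² + E) + E = (E + E²) + E = E² + 2*E)
Y = 432 (Y = -72 + 9*((-(2 - 1))*(-21 - 35)) = -72 + 9*(-1*1*(-56)) = -72 + 9*(-1*(-56)) = -72 + 9*56 = -72 + 504 = 432)
1/((4338 + Y)*(3549 + (-1362 - 1*(-2418)))) = 1/((4338 + 432)*(3549 + (-1362 - 1*(-2418)))) = 1/(4770*(3549 + (-1362 + 2418))) = 1/(4770*(3549 + 1056)) = 1/(4770*4605) = 1/21965850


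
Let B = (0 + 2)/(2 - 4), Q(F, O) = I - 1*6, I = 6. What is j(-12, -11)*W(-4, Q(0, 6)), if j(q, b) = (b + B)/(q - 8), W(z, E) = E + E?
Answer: 0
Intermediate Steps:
Q(F, O) = 0 (Q(F, O) = 6 - 1*6 = 6 - 6 = 0)
W(z, E) = 2*E
B = -1 (B = 2/(-2) = 2*(-1/2) = -1)
j(q, b) = (-1 + b)/(-8 + q) (j(q, b) = (b - 1)/(q - 8) = (-1 + b)/(-8 + q))
j(-12, -11)*W(-4, Q(0, 6)) = ((-1 - 11)/(-8 - 12))*(2*0) = (-12/(-20))*0 = -1/20*(-12)*0 = (3/5)*0 = 0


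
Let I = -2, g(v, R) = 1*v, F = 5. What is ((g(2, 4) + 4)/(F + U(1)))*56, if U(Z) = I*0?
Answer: 336/5 ≈ 67.200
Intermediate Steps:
g(v, R) = v
U(Z) = 0 (U(Z) = -2*0 = 0)
((g(2, 4) + 4)/(F + U(1)))*56 = ((2 + 4)/(5 + 0))*56 = (6/5)*56 = 336/5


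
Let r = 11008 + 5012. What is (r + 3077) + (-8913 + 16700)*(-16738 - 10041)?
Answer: -208508976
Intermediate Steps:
r = 16020
(r + 3077) + (-8913 + 16700)*(-16738 - 10041) = (16020 + 3077) + (-8913 + 16700)*(-16738 - 10041) = 19097 + 7787*(-26779) = 19097 - 208528073 = -208508976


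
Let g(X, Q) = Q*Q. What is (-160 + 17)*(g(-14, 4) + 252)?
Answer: -38324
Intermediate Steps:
g(X, Q) = Q²
(-160 + 17)*(g(-14, 4) + 252) = (-160 + 17)*(4² + 252) = -143*(16 + 252) = -143*268 = -38324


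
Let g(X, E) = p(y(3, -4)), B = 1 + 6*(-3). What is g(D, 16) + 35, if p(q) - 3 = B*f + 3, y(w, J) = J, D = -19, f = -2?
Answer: 75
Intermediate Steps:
B = -17 (B = 1 - 18 = -17)
p(q) = 40 (p(q) = 3 + (-17*(-2) + 3) = 3 + (34 + 3) = 3 + 37 = 40)
g(X, E) = 40
g(D, 16) + 35 = 40 + 35 = 75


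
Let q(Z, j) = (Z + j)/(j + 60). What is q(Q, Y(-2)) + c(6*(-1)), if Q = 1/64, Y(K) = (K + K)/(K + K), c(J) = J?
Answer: -23359/3904 ≈ -5.9834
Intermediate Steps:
Y(K) = 1 (Y(K) = (2*K)/((2*K)) = (2*K)*(1/(2*K)) = 1)
Q = 1/64 ≈ 0.015625
q(Z, j) = (Z + j)/(60 + j)
q(Q, Y(-2)) + c(6*(-1)) = (1/64 + 1)/(60 + 1) + 6*(-1) = (65/64)/61 - 6 = (1/61)*(65/64) - 6 = 65/3904 - 6 = -23359/3904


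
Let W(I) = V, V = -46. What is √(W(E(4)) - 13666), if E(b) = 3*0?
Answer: 4*I*√857 ≈ 117.1*I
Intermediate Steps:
E(b) = 0
W(I) = -46
√(W(E(4)) - 13666) = √(-46 - 13666) = √(-13712) = 4*I*√857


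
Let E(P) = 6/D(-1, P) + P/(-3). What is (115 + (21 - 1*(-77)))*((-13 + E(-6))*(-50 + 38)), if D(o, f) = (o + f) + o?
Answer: 30033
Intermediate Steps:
D(o, f) = f + 2*o (D(o, f) = (f + o) + o = f + 2*o)
E(P) = 6/(-2 + P) - P/3 (E(P) = 6/(P + 2*(-1)) + P/(-3) = 6/(P - 2) + P*(-1/3) = 6/(-2 + P) - P/3)
(115 + (21 - 1*(-77)))*((-13 + E(-6))*(-50 + 38)) = (115 + (21 - 1*(-77)))*((-13 + (18 - 1*(-6)*(-2 - 6))/(3*(-2 - 6)))*(-50 + 38)) = (115 + (21 + 77))*((-13 + (1/3)*(18 - 1*(-6)*(-8))/(-8))*(-12)) = (115 + 98)*((-13 + (1/3)*(-1/8)*(18 - 48))*(-12)) = 213*((-13 + (1/3)*(-1/8)*(-30))*(-12)) = 213*((-13 + 5/4)*(-12)) = 213*(-47/4*(-12)) = 213*141 = 30033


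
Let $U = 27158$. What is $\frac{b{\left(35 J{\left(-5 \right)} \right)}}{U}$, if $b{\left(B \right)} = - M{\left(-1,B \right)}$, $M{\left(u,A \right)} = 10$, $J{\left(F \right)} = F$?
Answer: $- \frac{5}{13579} \approx -0.00036822$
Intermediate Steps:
$b{\left(B \right)} = -10$ ($b{\left(B \right)} = \left(-1\right) 10 = -10$)
$\frac{b{\left(35 J{\left(-5 \right)} \right)}}{U} = - \frac{10}{27158} = \left(-10\right) \frac{1}{27158} = - \frac{5}{13579}$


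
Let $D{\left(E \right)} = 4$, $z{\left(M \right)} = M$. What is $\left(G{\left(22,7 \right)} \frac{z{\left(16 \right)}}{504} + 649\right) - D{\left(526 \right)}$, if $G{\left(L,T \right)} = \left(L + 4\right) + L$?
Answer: $\frac{13577}{21} \approx 646.52$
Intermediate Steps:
$G{\left(L,T \right)} = 4 + 2 L$ ($G{\left(L,T \right)} = \left(4 + L\right) + L = 4 + 2 L$)
$\left(G{\left(22,7 \right)} \frac{z{\left(16 \right)}}{504} + 649\right) - D{\left(526 \right)} = \left(\left(4 + 2 \cdot 22\right) \frac{16}{504} + 649\right) - 4 = \left(\left(4 + 44\right) 16 \cdot \frac{1}{504} + 649\right) - 4 = \left(48 \cdot \frac{2}{63} + 649\right) - 4 = \left(\frac{32}{21} + 649\right) - 4 = \frac{13661}{21} - 4 = \frac{13577}{21}$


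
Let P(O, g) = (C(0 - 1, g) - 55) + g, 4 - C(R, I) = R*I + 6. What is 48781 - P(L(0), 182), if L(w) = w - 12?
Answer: 48474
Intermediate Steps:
C(R, I) = -2 - I*R (C(R, I) = 4 - (R*I + 6) = 4 - (I*R + 6) = 4 - (6 + I*R) = 4 + (-6 - I*R) = -2 - I*R)
L(w) = -12 + w
P(O, g) = -57 + 2*g (P(O, g) = ((-2 - g*(0 - 1)) - 55) + g = ((-2 - 1*g*(-1)) - 55) + g = ((-2 + g) - 55) + g = (-57 + g) + g = -57 + 2*g)
48781 - P(L(0), 182) = 48781 - (-57 + 2*182) = 48781 - (-57 + 364) = 48781 - 1*307 = 48781 - 307 = 48474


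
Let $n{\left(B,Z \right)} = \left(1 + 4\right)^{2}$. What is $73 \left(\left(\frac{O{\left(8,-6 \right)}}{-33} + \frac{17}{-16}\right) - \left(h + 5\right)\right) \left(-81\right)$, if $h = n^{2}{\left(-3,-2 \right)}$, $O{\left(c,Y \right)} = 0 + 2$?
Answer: $\frac{656802243}{176} \approx 3.7318 \cdot 10^{6}$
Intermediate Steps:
$n{\left(B,Z \right)} = 25$ ($n{\left(B,Z \right)} = 5^{2} = 25$)
$O{\left(c,Y \right)} = 2$
$h = 625$ ($h = 25^{2} = 625$)
$73 \left(\left(\frac{O{\left(8,-6 \right)}}{-33} + \frac{17}{-16}\right) - \left(h + 5\right)\right) \left(-81\right) = 73 \left(\left(\frac{2}{-33} + \frac{17}{-16}\right) - \left(625 + 5\right)\right) \left(-81\right) = 73 \left(\left(2 \left(- \frac{1}{33}\right) + 17 \left(- \frac{1}{16}\right)\right) - 630\right) \left(-81\right) = 73 \left(\left(- \frac{2}{33} - \frac{17}{16}\right) - 630\right) \left(-81\right) = 73 \left(- \frac{593}{528} - 630\right) \left(-81\right) = 73 \left(- \frac{333233}{528}\right) \left(-81\right) = \left(- \frac{24326009}{528}\right) \left(-81\right) = \frac{656802243}{176}$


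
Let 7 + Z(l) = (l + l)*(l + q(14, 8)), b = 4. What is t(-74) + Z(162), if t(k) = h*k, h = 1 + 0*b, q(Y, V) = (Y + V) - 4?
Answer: 58239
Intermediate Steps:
q(Y, V) = -4 + V + Y (q(Y, V) = (V + Y) - 4 = -4 + V + Y)
h = 1 (h = 1 + 0*4 = 1 + 0 = 1)
Z(l) = -7 + 2*l*(18 + l) (Z(l) = -7 + (l + l)*(l + (-4 + 8 + 14)) = -7 + (2*l)*(l + 18) = -7 + (2*l)*(18 + l) = -7 + 2*l*(18 + l))
t(k) = k (t(k) = 1*k = k)
t(-74) + Z(162) = -74 + (-7 + 2*162² + 36*162) = -74 + (-7 + 2*26244 + 5832) = -74 + (-7 + 52488 + 5832) = -74 + 58313 = 58239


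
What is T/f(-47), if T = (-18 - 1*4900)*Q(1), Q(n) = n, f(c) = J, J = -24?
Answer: 2459/12 ≈ 204.92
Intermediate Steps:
f(c) = -24
T = -4918 (T = (-18 - 1*4900)*1 = (-18 - 4900)*1 = -4918*1 = -4918)
T/f(-47) = -4918/(-24) = -4918*(-1/24) = 2459/12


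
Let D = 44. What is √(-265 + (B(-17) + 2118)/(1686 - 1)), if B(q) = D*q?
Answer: I*√30003447/337 ≈ 16.254*I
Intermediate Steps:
B(q) = 44*q
√(-265 + (B(-17) + 2118)/(1686 - 1)) = √(-265 + (44*(-17) + 2118)/(1686 - 1)) = √(-265 + (-748 + 2118)/1685) = √(-265 + 1370*(1/1685)) = √(-265 + 274/337) = √(-89031/337) = I*√30003447/337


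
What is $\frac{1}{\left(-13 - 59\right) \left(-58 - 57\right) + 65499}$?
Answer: $\frac{1}{73779} \approx 1.3554 \cdot 10^{-5}$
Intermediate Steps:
$\frac{1}{\left(-13 - 59\right) \left(-58 - 57\right) + 65499} = \frac{1}{\left(-13 - 59\right) \left(-115\right) + 65499} = \frac{1}{\left(-72\right) \left(-115\right) + 65499} = \frac{1}{8280 + 65499} = \frac{1}{73779}$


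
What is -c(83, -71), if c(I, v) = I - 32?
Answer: -51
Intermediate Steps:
c(I, v) = -32 + I
-c(83, -71) = -(-32 + 83) = -1*51 = -51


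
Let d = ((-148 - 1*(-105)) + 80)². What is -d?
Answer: -1369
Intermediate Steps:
d = 1369 (d = ((-148 + 105) + 80)² = (-43 + 80)² = 37² = 1369)
-d = -1*1369 = -1369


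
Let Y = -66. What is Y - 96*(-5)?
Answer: 414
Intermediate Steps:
Y - 96*(-5) = -66 - 96*(-5) = -66 + 480 = 414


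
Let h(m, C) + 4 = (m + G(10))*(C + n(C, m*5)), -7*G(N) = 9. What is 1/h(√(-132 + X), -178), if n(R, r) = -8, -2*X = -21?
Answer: 5761/104338301 + 41013*I*√6/208676602 ≈ 5.5215e-5 + 0.00048142*I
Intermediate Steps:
X = 21/2 (X = -½*(-21) = 21/2 ≈ 10.500)
G(N) = -9/7 (G(N) = -⅐*9 = -9/7)
h(m, C) = -4 + (-8 + C)*(-9/7 + m) (h(m, C) = -4 + (m - 9/7)*(C - 8) = -4 + (-9/7 + m)*(-8 + C) = -4 + (-8 + C)*(-9/7 + m))
1/h(√(-132 + X), -178) = 1/(44/7 - 8*√(-132 + 21/2) - 9/7*(-178) - 178*√(-132 + 21/2)) = 1/(44/7 - 36*I*√6 + 1602/7 - 801*I*√6) = 1/(1646/7 - 837*I*√6)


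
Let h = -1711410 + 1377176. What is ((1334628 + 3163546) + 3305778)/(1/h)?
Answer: -2608346092768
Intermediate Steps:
h = -334234
((1334628 + 3163546) + 3305778)/(1/h) = ((1334628 + 3163546) + 3305778)/(1/(-334234)) = (4498174 + 3305778)/(-1/334234) = 7803952*(-334234) = -2608346092768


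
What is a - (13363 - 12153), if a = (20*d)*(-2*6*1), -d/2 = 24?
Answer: 10310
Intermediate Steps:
d = -48 (d = -2*24 = -48)
a = 11520 (a = (20*(-48))*(-2*6*1) = -(-11520) = -960*(-12) = 11520)
a - (13363 - 12153) = 11520 - (13363 - 12153) = 11520 - 1*1210 = 11520 - 1210 = 10310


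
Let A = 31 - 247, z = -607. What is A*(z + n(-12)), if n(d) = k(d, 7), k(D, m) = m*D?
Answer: 149256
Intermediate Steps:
k(D, m) = D*m
n(d) = 7*d (n(d) = d*7 = 7*d)
A = -216
A*(z + n(-12)) = -216*(-607 + 7*(-12)) = -216*(-607 - 84) = -216*(-691) = 149256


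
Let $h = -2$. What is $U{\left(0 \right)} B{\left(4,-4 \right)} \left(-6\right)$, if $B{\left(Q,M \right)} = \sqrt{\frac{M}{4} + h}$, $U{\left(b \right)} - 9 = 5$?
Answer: $- 84 i \sqrt{3} \approx - 145.49 i$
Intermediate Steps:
$U{\left(b \right)} = 14$ ($U{\left(b \right)} = 9 + 5 = 14$)
$B{\left(Q,M \right)} = \sqrt{-2 + \frac{M}{4}}$ ($B{\left(Q,M \right)} = \sqrt{\frac{M}{4} - 2} = \sqrt{-2 + \frac{M}{4}}$)
$U{\left(0 \right)} B{\left(4,-4 \right)} \left(-6\right) = 14 \frac{\sqrt{-8 - 4}}{2} \left(-6\right) = 14 \frac{\sqrt{-12}}{2} \left(-6\right) = 14 \frac{2 i \sqrt{3}}{2} \left(-6\right) = 14 i \sqrt{3} \left(-6\right) = - 84 i \sqrt{3}$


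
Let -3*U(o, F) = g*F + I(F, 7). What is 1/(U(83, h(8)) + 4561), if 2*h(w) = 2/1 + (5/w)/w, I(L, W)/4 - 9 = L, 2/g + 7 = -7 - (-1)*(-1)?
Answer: 2880/13097263 ≈ 0.00021989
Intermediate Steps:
g = -2/15 (g = 2/(-7 + (-7 - (-1)*(-1))) = 2/(-7 + (-7 - 1*1)) = 2/(-7 + (-7 - 1)) = 2/(-7 - 8) = 2/(-15) = 2*(-1/15) = -2/15 ≈ -0.13333)
I(L, W) = 36 + 4*L
h(w) = 1 + 5/(2*w²) (h(w) = (2/1 + (5/w)/w)/2 = (2*1 + 5/w²)/2 = (2 + 5/w²)/2 = 1 + 5/(2*w²))
U(o, F) = -12 - 58*F/45 (U(o, F) = -(-2*F/15 + (36 + 4*F))/3 = -(36 + 58*F/15)/3 = -12 - 58*F/45)
1/(U(83, h(8)) + 4561) = 1/((-12 - 58*(1 + (5/2)/8²)/45) + 4561) = 1/((-12 - 58*(1 + (5/2)*(1/64))/45) + 4561) = 1/((-12 - 58*(1 + 5/128)/45) + 4561) = 1/((-12 - 58/45*133/128) + 4561) = 1/((-12 - 3857/2880) + 4561) = 1/(-38417/2880 + 4561) = 1/(13097263/2880) = 2880/13097263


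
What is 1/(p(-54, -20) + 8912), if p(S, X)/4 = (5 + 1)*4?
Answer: 1/9008 ≈ 0.00011101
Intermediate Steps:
p(S, X) = 96 (p(S, X) = 4*((5 + 1)*4) = 4*(6*4) = 4*24 = 96)
1/(p(-54, -20) + 8912) = 1/(96 + 8912) = 1/9008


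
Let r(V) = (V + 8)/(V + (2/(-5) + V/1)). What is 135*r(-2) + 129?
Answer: -606/11 ≈ -55.091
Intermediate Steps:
r(V) = (8 + V)/(-⅖ + 2*V) (r(V) = (8 + V)/(V + (2*(-⅕) + V*1)) = (8 + V)/(V + (-⅖ + V)) = (8 + V)/(-⅖ + 2*V))
135*r(-2) + 129 = 135*(5*(8 - 2)/(2*(-1 + 5*(-2)))) + 129 = 135*((5/2)*6/(-1 - 10)) + 129 = 135*((5/2)*6/(-11)) + 129 = 135*((5/2)*(-1/11)*6) + 129 = 135*(-15/11) + 129 = -2025/11 + 129 = -606/11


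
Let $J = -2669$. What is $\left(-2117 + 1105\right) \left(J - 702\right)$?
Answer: $3411452$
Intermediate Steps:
$\left(-2117 + 1105\right) \left(J - 702\right) = \left(-2117 + 1105\right) \left(-2669 - 702\right) = \left(-1012\right) \left(-3371\right) = 3411452$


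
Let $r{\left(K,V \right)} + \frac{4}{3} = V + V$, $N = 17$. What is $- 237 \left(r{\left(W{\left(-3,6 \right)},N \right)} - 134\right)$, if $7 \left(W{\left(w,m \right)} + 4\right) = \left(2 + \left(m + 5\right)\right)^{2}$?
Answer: $24016$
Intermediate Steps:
$W{\left(w,m \right)} = -4 + \frac{\left(7 + m\right)^{2}}{7}$ ($W{\left(w,m \right)} = -4 + \frac{\left(2 + \left(m + 5\right)\right)^{2}}{7} = -4 + \frac{\left(2 + \left(5 + m\right)\right)^{2}}{7} = -4 + \frac{\left(7 + m\right)^{2}}{7}$)
$r{\left(K,V \right)} = - \frac{4}{3} + 2 V$ ($r{\left(K,V \right)} = - \frac{4}{3} + \left(V + V\right) = - \frac{4}{3} + 2 V$)
$- 237 \left(r{\left(W{\left(-3,6 \right)},N \right)} - 134\right) = - 237 \left(\left(- \frac{4}{3} + 2 \cdot 17\right) - 134\right) = - 237 \left(\left(- \frac{4}{3} + 34\right) - 134\right) = - 237 \left(\frac{98}{3} - 134\right) = \left(-237\right) \left(- \frac{304}{3}\right) = 24016$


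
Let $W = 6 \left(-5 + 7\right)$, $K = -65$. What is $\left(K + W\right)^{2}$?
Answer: $2809$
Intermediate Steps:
$W = 12$ ($W = 6 \cdot 2 = 12$)
$\left(K + W\right)^{2} = \left(-65 + 12\right)^{2} = \left(-53\right)^{2} = 2809$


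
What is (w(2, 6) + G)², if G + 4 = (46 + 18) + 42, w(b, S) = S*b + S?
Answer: 14400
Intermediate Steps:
w(b, S) = S + S*b
G = 102 (G = -4 + ((46 + 18) + 42) = -4 + (64 + 42) = -4 + 106 = 102)
(w(2, 6) + G)² = (6*(1 + 2) + 102)² = (6*3 + 102)² = (18 + 102)² = 120² = 14400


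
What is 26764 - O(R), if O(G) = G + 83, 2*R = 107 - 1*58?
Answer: 53313/2 ≈ 26657.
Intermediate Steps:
R = 49/2 (R = (107 - 1*58)/2 = (107 - 58)/2 = (½)*49 = 49/2 ≈ 24.500)
O(G) = 83 + G
26764 - O(R) = 26764 - (83 + 49/2) = 26764 - 1*215/2 = 26764 - 215/2 = 53313/2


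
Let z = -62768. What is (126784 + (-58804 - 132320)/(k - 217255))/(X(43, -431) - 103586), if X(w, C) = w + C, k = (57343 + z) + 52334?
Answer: -1799778199/1475962917 ≈ -1.2194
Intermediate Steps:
k = 46909 (k = (57343 - 62768) + 52334 = -5425 + 52334 = 46909)
X(w, C) = C + w
(126784 + (-58804 - 132320)/(k - 217255))/(X(43, -431) - 103586) = (126784 + (-58804 - 132320)/(46909 - 217255))/((-431 + 43) - 103586) = (126784 - 191124/(-170346))/(-388 - 103586) = (126784 - 191124*(-1/170346))/(-103974) = (126784 + 31854/28391)*(-1/103974) = (3599556398/28391)*(-1/103974) = -1799778199/1475962917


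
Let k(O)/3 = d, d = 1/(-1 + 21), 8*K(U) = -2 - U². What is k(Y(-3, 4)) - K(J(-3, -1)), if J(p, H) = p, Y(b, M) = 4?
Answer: 61/40 ≈ 1.5250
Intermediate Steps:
K(U) = -¼ - U²/8 (K(U) = (-2 - U²)/8 = -¼ - U²/8)
d = 1/20 ≈ 0.050000
k(O) = 3/20 (k(O) = 3*(1/20) = 3/20)
k(Y(-3, 4)) - K(J(-3, -1)) = 3/20 - (-¼ - ⅛*(-3)²) = 3/20 - (-¼ - ⅛*9) = 3/20 - (-¼ - 9/8) = 3/20 - 1*(-11/8) = 3/20 + 11/8 = 61/40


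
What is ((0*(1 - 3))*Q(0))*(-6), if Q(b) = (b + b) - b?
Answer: 0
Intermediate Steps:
Q(b) = b (Q(b) = 2*b - b = b)
((0*(1 - 3))*Q(0))*(-6) = ((0*(1 - 3))*0)*(-6) = ((0*(-2))*0)*(-6) = (0*0)*(-6) = 0*(-6) = 0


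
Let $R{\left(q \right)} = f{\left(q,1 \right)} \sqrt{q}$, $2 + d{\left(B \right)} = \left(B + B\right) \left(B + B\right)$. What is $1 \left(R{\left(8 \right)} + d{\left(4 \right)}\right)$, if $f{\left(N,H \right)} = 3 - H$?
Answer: $62 + 4 \sqrt{2} \approx 67.657$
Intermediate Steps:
$d{\left(B \right)} = -2 + 4 B^{2}$ ($d{\left(B \right)} = -2 + \left(B + B\right) \left(B + B\right) = -2 + 2 B 2 B = -2 + 4 B^{2}$)
$R{\left(q \right)} = 2 \sqrt{q}$ ($R{\left(q \right)} = \left(3 - 1\right) \sqrt{q} = 2 \sqrt{q}$)
$1 \left(R{\left(8 \right)} + d{\left(4 \right)}\right) = 1 \left(2 \sqrt{8} - \left(2 - 4 \cdot 4^{2}\right)\right) = 1 \left(2 \cdot 2 \sqrt{2} + \left(-2 + 4 \cdot 16\right)\right) = 1 \left(4 \sqrt{2} + \left(-2 + 64\right)\right) = 1 \left(4 \sqrt{2} + 62\right) = 1 \left(62 + 4 \sqrt{2}\right) = 62 + 4 \sqrt{2}$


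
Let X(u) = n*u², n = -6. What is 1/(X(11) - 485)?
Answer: -1/1211 ≈ -0.00082576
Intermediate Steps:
X(u) = -6*u²
1/(X(11) - 485) = 1/(-6*11² - 485) = 1/(-6*121 - 485) = 1/(-726 - 485) = 1/(-1211) = -1/1211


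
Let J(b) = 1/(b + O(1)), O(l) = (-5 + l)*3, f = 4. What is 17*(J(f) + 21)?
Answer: 2839/8 ≈ 354.88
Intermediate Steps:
O(l) = -15 + 3*l
J(b) = 1/(-12 + b) (J(b) = 1/(b + (-15 + 3*1)) = 1/(b + (-15 + 3)) = 1/(b - 12) = 1/(-12 + b))
17*(J(f) + 21) = 17*(1/(-12 + 4) + 21) = 17*(1/(-8) + 21) = 17*(-⅛ + 21) = 17*(167/8) = 2839/8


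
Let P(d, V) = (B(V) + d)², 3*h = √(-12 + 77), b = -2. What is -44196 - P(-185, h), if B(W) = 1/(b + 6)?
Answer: -1253257/16 ≈ -78329.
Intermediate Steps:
B(W) = ¼ (B(W) = 1/(-2 + 6) = 1/4 = ¼)
h = √65/3 (h = √(-12 + 77)/3 = √65/3 ≈ 2.6874)
P(d, V) = (¼ + d)²
-44196 - P(-185, h) = -44196 - (1 + 4*(-185))²/16 = -44196 - (1 - 740)²/16 = -44196 - (-739)²/16 = -44196 - 546121/16 = -1253257/16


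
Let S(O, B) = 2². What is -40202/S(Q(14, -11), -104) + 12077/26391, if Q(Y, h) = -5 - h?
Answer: -530461337/52782 ≈ -10050.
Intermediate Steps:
S(O, B) = 4
-40202/S(Q(14, -11), -104) + 12077/26391 = -40202/4 + 12077/26391 = -40202*¼ + 12077*(1/26391) = -20101/2 + 12077/26391 = -530461337/52782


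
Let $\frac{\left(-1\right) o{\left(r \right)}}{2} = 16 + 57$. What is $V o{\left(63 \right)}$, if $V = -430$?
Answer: $62780$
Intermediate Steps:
$o{\left(r \right)} = -146$ ($o{\left(r \right)} = - 2 \left(16 + 57\right) = \left(-2\right) 73 = -146$)
$V o{\left(63 \right)} = \left(-430\right) \left(-146\right) = 62780$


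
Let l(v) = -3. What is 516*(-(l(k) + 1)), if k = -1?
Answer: 1032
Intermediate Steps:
516*(-(l(k) + 1)) = 516*(-(-3 + 1)) = 516*(-1*(-2)) = 516*2 = 1032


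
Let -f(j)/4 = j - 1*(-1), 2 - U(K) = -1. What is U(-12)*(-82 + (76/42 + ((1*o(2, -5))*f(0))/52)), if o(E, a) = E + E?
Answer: -21976/91 ≈ -241.49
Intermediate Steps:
U(K) = 3 (U(K) = 2 - 1*(-1) = 2 + 1 = 3)
f(j) = -4 - 4*j (f(j) = -4*(j - 1*(-1)) = -4*(j + 1) = -4*(1 + j) = -4 - 4*j)
o(E, a) = 2*E
U(-12)*(-82 + (76/42 + ((1*o(2, -5))*f(0))/52)) = 3*(-82 + (76/42 + ((1*(2*2))*(-4 - 4*0))/52)) = 3*(-82 + (76*(1/42) + ((1*4)*(-4 + 0))*(1/52))) = 3*(-82 + (38/21 + (4*(-4))*(1/52))) = 3*(-82 + (38/21 - 16*1/52)) = 3*(-82 + (38/21 - 4/13)) = 3*(-82 + 410/273) = 3*(-21976/273) = -21976/91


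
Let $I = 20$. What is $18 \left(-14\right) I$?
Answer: $-5040$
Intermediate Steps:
$18 \left(-14\right) I = 18 \left(-14\right) 20 = \left(-252\right) 20 = -5040$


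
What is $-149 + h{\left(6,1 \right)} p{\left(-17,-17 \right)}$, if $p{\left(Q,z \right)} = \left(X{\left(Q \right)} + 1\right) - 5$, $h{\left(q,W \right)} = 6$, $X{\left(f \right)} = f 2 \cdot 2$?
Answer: $-581$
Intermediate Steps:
$X{\left(f \right)} = 4 f$ ($X{\left(f \right)} = 2 f 2 = 4 f$)
$p{\left(Q,z \right)} = -4 + 4 Q$ ($p{\left(Q,z \right)} = \left(4 Q + 1\right) - 5 = \left(1 + 4 Q\right) - 5 = -4 + 4 Q$)
$-149 + h{\left(6,1 \right)} p{\left(-17,-17 \right)} = -149 + 6 \left(-4 + 4 \left(-17\right)\right) = -149 + 6 \left(-4 - 68\right) = -149 + 6 \left(-72\right) = -149 - 432 = -581$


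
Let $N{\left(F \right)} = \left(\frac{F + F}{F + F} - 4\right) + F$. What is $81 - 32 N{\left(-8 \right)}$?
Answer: $433$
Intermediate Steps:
$N{\left(F \right)} = -3 + F$ ($N{\left(F \right)} = \left(\frac{2 F}{2 F} - 4\right) + F = \left(2 F \frac{1}{2 F} - 4\right) + F = \left(1 - 4\right) + F = -3 + F$)
$81 - 32 N{\left(-8 \right)} = 81 - 32 \left(-3 - 8\right) = 81 - -352 = 81 + 352 = 433$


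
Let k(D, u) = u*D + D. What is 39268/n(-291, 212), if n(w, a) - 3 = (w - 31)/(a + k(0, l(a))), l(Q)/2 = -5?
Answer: 4162408/157 ≈ 26512.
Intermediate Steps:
l(Q) = -10 (l(Q) = 2*(-5) = -10)
k(D, u) = D + D*u (k(D, u) = D*u + D = D + D*u)
n(w, a) = 3 + (-31 + w)/a (n(w, a) = 3 + (w - 31)/(a + 0*(1 - 10)) = 3 + (-31 + w)/(a + 0*(-9)) = 3 + (-31 + w)/(a + 0) = 3 + (-31 + w)/a)
39268/n(-291, 212) = 39268/(((-31 - 291 + 3*212)/212)) = 39268/(((-31 - 291 + 636)/212)) = 39268/(((1/212)*314)) = 39268/(157/106) = 39268*(106/157) = 4162408/157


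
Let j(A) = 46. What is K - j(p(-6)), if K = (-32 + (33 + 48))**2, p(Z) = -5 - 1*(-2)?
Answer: 2355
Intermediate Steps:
p(Z) = -3 (p(Z) = -5 + 2 = -3)
K = 2401 (K = (-32 + 81)**2 = 49**2 = 2401)
K - j(p(-6)) = 2401 - 1*46 = 2401 - 46 = 2355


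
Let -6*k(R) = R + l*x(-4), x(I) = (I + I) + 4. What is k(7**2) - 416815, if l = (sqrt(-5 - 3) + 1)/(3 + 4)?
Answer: -5835523/14 + 4*I*sqrt(2)/21 ≈ -4.1682e+5 + 0.26937*I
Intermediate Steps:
x(I) = 4 + 2*I (x(I) = 2*I + 4 = 4 + 2*I)
l = 1/7 + 2*I*sqrt(2)/7 (l = (sqrt(-8) + 1)/7 = (2*I*sqrt(2) + 1)*(1/7) = (1 + 2*I*sqrt(2))*(1/7) = 1/7 + 2*I*sqrt(2)/7 ≈ 0.14286 + 0.40406*I)
k(R) = 2/21 - R/6 + 4*I*sqrt(2)/21 (k(R) = -(R + (1/7 + 2*I*sqrt(2)/7)*(4 + 2*(-4)))/6 = -(R + (1/7 + 2*I*sqrt(2)/7)*(4 - 8))/6 = -(R + (1/7 + 2*I*sqrt(2)/7)*(-4))/6 = -(R + (-4/7 - 8*I*sqrt(2)/7))/6 = -(-4/7 + R - 8*I*sqrt(2)/7)/6 = 2/21 - R/6 + 4*I*sqrt(2)/21)
k(7**2) - 416815 = (2/21 - 1/6*7**2 + 4*I*sqrt(2)/21) - 416815 = (2/21 - 1/6*49 + 4*I*sqrt(2)/21) - 416815 = (2/21 - 49/6 + 4*I*sqrt(2)/21) - 416815 = (-113/14 + 4*I*sqrt(2)/21) - 416815 = -5835523/14 + 4*I*sqrt(2)/21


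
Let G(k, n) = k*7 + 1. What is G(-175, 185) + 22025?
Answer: 20801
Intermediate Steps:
G(k, n) = 1 + 7*k (G(k, n) = 7*k + 1 = 1 + 7*k)
G(-175, 185) + 22025 = (1 + 7*(-175)) + 22025 = (1 - 1225) + 22025 = -1224 + 22025 = 20801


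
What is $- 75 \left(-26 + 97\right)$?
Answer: $-5325$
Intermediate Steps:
$- 75 \left(-26 + 97\right) = - 75 \cdot 71 = \left(-1\right) 5325 = -5325$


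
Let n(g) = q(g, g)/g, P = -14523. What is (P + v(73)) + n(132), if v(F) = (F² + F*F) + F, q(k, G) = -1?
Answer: -500545/132 ≈ -3792.0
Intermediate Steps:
v(F) = F + 2*F² (v(F) = (F² + F²) + F = 2*F² + F = F + 2*F²)
n(g) = -1/g
(P + v(73)) + n(132) = (-14523 + 73*(1 + 2*73)) - 1/132 = (-14523 + 73*(1 + 146)) - 1*1/132 = (-14523 + 73*147) - 1/132 = (-14523 + 10731) - 1/132 = -3792 - 1/132 = -500545/132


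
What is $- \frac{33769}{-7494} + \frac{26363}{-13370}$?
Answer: $\frac{63481802}{25048695} \approx 2.5343$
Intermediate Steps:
$- \frac{33769}{-7494} + \frac{26363}{-13370} = \left(-33769\right) \left(- \frac{1}{7494}\right) + 26363 \left(- \frac{1}{13370}\right) = \frac{33769}{7494} - \frac{26363}{13370} = \frac{63481802}{25048695}$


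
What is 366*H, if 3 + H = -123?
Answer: -46116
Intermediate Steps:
H = -126 (H = -3 - 123 = -126)
366*H = 366*(-126) = -46116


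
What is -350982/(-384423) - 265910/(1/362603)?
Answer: -12355324944008936/128141 ≈ -9.6420e+10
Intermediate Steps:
-350982/(-384423) - 265910/(1/362603) = -350982*(-1/384423) - 265910/1/362603 = 116994/128141 - 265910*362603 = 116994/128141 - 96419763730 = -12355324944008936/128141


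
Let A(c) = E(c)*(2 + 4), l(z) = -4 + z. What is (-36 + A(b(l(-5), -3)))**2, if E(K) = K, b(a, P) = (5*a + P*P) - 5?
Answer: 79524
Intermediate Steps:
b(a, P) = -5 + P**2 + 5*a (b(a, P) = (5*a + P**2) - 5 = (P**2 + 5*a) - 5 = -5 + P**2 + 5*a)
A(c) = 6*c (A(c) = c*(2 + 4) = c*6 = 6*c)
(-36 + A(b(l(-5), -3)))**2 = (-36 + 6*(-5 + (-3)**2 + 5*(-4 - 5)))**2 = (-36 + 6*(-5 + 9 + 5*(-9)))**2 = (-36 + 6*(-5 + 9 - 45))**2 = (-36 + 6*(-41))**2 = (-36 - 246)**2 = (-282)**2 = 79524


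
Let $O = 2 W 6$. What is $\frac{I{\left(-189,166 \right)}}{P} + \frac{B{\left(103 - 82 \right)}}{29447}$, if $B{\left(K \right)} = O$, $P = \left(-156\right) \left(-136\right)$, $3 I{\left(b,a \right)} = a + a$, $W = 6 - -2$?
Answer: $\frac{3971653}{468560664} \approx 0.0084763$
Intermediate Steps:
$W = 8$ ($W = 6 + 2 = 8$)
$O = 96$ ($O = 2 \cdot 8 \cdot 6 = 16 \cdot 6 = 96$)
$I{\left(b,a \right)} = \frac{2 a}{3}$ ($I{\left(b,a \right)} = \frac{a + a}{3} = \frac{2 a}{3}$)
$P = 21216$
$B{\left(K \right)} = 96$
$\frac{I{\left(-189,166 \right)}}{P} + \frac{B{\left(103 - 82 \right)}}{29447} = \frac{\frac{2}{3} \cdot 166}{21216} + \frac{96}{29447} = \frac{332}{3} \cdot \frac{1}{21216} + 96 \cdot \frac{1}{29447} = \frac{83}{15912} + \frac{96}{29447} = \frac{3971653}{468560664}$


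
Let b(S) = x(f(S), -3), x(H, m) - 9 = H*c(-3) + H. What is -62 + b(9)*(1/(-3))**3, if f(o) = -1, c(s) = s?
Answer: -1685/27 ≈ -62.407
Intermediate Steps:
x(H, m) = 9 - 2*H (x(H, m) = 9 + (H*(-3) + H) = 9 + (-3*H + H) = 9 - 2*H)
b(S) = 11 (b(S) = 9 - 2*(-1) = 9 + 2 = 11)
-62 + b(9)*(1/(-3))**3 = -62 + 11*(1/(-3))**3 = -62 + 11*(-1/3)**3 = -62 + 11*(-1/27) = -62 - 11/27 = -1685/27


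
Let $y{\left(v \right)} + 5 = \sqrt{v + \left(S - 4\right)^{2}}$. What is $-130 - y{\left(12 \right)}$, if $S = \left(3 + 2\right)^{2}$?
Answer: $-125 - \sqrt{453} \approx -146.28$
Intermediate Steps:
$S = 25$ ($S = 5^{2} = 25$)
$y{\left(v \right)} = -5 + \sqrt{441 + v}$ ($y{\left(v \right)} = -5 + \sqrt{v + \left(25 - 4\right)^{2}} = -5 + \sqrt{v + 21^{2}} = -5 + \sqrt{v + 441} = -5 + \sqrt{441 + v}$)
$-130 - y{\left(12 \right)} = -130 - \left(-5 + \sqrt{441 + 12}\right) = -130 - \left(-5 + \sqrt{453}\right) = -130 + \left(5 - \sqrt{453}\right) = -125 - \sqrt{453}$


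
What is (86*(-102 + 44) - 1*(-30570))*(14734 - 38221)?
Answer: -600844434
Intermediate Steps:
(86*(-102 + 44) - 1*(-30570))*(14734 - 38221) = (86*(-58) + 30570)*(-23487) = (-4988 + 30570)*(-23487) = 25582*(-23487) = -600844434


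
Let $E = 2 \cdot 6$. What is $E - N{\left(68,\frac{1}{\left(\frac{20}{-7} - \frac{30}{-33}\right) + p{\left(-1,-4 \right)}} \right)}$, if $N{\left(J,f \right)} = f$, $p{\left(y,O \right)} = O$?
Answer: $\frac{5573}{458} \approx 12.168$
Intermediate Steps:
$E = 12$
$E - N{\left(68,\frac{1}{\left(\frac{20}{-7} - \frac{30}{-33}\right) + p{\left(-1,-4 \right)}} \right)} = 12 - \frac{1}{\left(\frac{20}{-7} - \frac{30}{-33}\right) - 4} = 12 - \frac{1}{\left(20 \left(- \frac{1}{7}\right) - - \frac{10}{11}\right) - 4} = 12 - \frac{1}{\left(- \frac{20}{7} + \frac{10}{11}\right) - 4} = 12 - \frac{1}{- \frac{150}{77} - 4} = 12 - \frac{1}{- \frac{458}{77}} = 12 - - \frac{77}{458} = 12 + \frac{77}{458} = \frac{5573}{458}$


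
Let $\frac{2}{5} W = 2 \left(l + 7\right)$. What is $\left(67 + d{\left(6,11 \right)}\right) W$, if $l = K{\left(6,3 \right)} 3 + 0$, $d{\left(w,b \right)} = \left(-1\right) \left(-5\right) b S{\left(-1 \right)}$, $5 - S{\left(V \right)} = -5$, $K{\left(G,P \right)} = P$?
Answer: $49360$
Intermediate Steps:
$S{\left(V \right)} = 10$ ($S{\left(V \right)} = 5 - -5 = 5 + 5 = 10$)
$d{\left(w,b \right)} = 50 b$ ($d{\left(w,b \right)} = \left(-1\right) \left(-5\right) b 10 = 5 b 10 = 50 b$)
$l = 9$ ($l = 3 \cdot 3 + 0 = 9 + 0 = 9$)
$W = 80$ ($W = \frac{5 \cdot 2 \left(9 + 7\right)}{2} = \frac{5 \cdot 2 \cdot 16}{2} = \frac{5}{2} \cdot 32 = 80$)
$\left(67 + d{\left(6,11 \right)}\right) W = \left(67 + 50 \cdot 11\right) 80 = \left(67 + 550\right) 80 = 617 \cdot 80 = 49360$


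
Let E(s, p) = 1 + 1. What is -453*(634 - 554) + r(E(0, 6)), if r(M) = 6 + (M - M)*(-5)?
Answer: -36234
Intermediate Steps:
E(s, p) = 2
r(M) = 6 (r(M) = 6 + 0*(-5) = 6 + 0 = 6)
-453*(634 - 554) + r(E(0, 6)) = -453*(634 - 554) + 6 = -453*80 + 6 = -36240 + 6 = -36234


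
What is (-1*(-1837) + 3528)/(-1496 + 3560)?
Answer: 5365/2064 ≈ 2.5993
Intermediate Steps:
(-1*(-1837) + 3528)/(-1496 + 3560) = (1837 + 3528)/2064 = 5365*(1/2064) = 5365/2064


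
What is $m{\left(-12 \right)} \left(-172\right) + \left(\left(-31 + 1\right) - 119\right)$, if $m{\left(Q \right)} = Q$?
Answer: $1915$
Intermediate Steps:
$m{\left(-12 \right)} \left(-172\right) + \left(\left(-31 + 1\right) - 119\right) = \left(-12\right) \left(-172\right) + \left(\left(-31 + 1\right) - 119\right) = 2064 - 149 = 1915$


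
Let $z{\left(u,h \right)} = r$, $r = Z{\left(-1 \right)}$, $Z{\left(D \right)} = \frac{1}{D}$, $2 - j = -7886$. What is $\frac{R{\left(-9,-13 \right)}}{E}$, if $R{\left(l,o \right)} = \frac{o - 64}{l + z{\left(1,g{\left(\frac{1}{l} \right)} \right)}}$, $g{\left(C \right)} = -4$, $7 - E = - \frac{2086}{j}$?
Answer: $\frac{21692}{20465} \approx 1.06$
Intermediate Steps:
$j = 7888$ ($j = 2 - -7886 = 2 + 7886 = 7888$)
$E = \frac{28651}{3944}$ ($E = 7 - - \frac{2086}{7888} = 7 - \left(-2086\right) \frac{1}{7888} = 7 - - \frac{1043}{3944} = 7 + \frac{1043}{3944} = \frac{28651}{3944} \approx 7.2645$)
$r = -1$ ($r = \frac{1}{-1} = -1$)
$z{\left(u,h \right)} = -1$
$R{\left(l,o \right)} = \frac{-64 + o}{-1 + l}$ ($R{\left(l,o \right)} = \frac{o - 64}{l - 1} = \frac{-64 + o}{-1 + l}$)
$\frac{R{\left(-9,-13 \right)}}{E} = \frac{\frac{1}{-1 - 9} \left(-64 - 13\right)}{\frac{28651}{3944}} = \frac{1}{-10} \left(-77\right) \frac{3944}{28651} = \left(- \frac{1}{10}\right) \left(-77\right) \frac{3944}{28651} = \frac{77}{10} \cdot \frac{3944}{28651} = \frac{21692}{20465}$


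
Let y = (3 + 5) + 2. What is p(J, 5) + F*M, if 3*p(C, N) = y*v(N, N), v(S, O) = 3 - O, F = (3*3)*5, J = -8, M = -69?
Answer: -9335/3 ≈ -3111.7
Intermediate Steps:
F = 45 (F = 9*5 = 45)
y = 10 (y = 8 + 2 = 10)
p(C, N) = 10 - 10*N/3 (p(C, N) = (10*(3 - N))/3 = (30 - 10*N)/3 = 10 - 10*N/3)
p(J, 5) + F*M = (10 - 10/3*5) + 45*(-69) = (10 - 50/3) - 3105 = -20/3 - 3105 = -9335/3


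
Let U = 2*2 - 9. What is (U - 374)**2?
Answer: 143641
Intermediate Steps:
U = -5 (U = 4 - 9 = -5)
(U - 374)**2 = (-5 - 374)**2 = (-379)**2 = 143641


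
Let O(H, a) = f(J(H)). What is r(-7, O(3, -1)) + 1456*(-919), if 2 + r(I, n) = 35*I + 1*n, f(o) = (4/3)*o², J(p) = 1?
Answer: -4014929/3 ≈ -1.3383e+6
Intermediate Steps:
f(o) = 4*o²/3 (f(o) = (4*(⅓))*o² = 4*o²/3)
O(H, a) = 4/3 (O(H, a) = (4/3)*1² = (4/3)*1 = 4/3)
r(I, n) = -2 + n + 35*I (r(I, n) = -2 + (35*I + 1*n) = -2 + (35*I + n) = -2 + (n + 35*I) = -2 + n + 35*I)
r(-7, O(3, -1)) + 1456*(-919) = (-2 + 4/3 + 35*(-7)) + 1456*(-919) = (-2 + 4/3 - 245) - 1338064 = -737/3 - 1338064 = -4014929/3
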